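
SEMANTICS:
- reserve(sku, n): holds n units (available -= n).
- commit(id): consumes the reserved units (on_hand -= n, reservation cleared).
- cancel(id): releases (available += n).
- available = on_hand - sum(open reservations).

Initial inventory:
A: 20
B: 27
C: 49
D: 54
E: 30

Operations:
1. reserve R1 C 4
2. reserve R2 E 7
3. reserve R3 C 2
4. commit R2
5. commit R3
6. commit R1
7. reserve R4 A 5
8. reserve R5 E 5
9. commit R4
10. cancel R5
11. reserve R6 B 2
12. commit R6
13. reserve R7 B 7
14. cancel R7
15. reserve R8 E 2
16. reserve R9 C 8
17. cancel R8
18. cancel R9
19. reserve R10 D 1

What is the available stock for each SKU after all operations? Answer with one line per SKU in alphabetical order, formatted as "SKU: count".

Step 1: reserve R1 C 4 -> on_hand[A=20 B=27 C=49 D=54 E=30] avail[A=20 B=27 C=45 D=54 E=30] open={R1}
Step 2: reserve R2 E 7 -> on_hand[A=20 B=27 C=49 D=54 E=30] avail[A=20 B=27 C=45 D=54 E=23] open={R1,R2}
Step 3: reserve R3 C 2 -> on_hand[A=20 B=27 C=49 D=54 E=30] avail[A=20 B=27 C=43 D=54 E=23] open={R1,R2,R3}
Step 4: commit R2 -> on_hand[A=20 B=27 C=49 D=54 E=23] avail[A=20 B=27 C=43 D=54 E=23] open={R1,R3}
Step 5: commit R3 -> on_hand[A=20 B=27 C=47 D=54 E=23] avail[A=20 B=27 C=43 D=54 E=23] open={R1}
Step 6: commit R1 -> on_hand[A=20 B=27 C=43 D=54 E=23] avail[A=20 B=27 C=43 D=54 E=23] open={}
Step 7: reserve R4 A 5 -> on_hand[A=20 B=27 C=43 D=54 E=23] avail[A=15 B=27 C=43 D=54 E=23] open={R4}
Step 8: reserve R5 E 5 -> on_hand[A=20 B=27 C=43 D=54 E=23] avail[A=15 B=27 C=43 D=54 E=18] open={R4,R5}
Step 9: commit R4 -> on_hand[A=15 B=27 C=43 D=54 E=23] avail[A=15 B=27 C=43 D=54 E=18] open={R5}
Step 10: cancel R5 -> on_hand[A=15 B=27 C=43 D=54 E=23] avail[A=15 B=27 C=43 D=54 E=23] open={}
Step 11: reserve R6 B 2 -> on_hand[A=15 B=27 C=43 D=54 E=23] avail[A=15 B=25 C=43 D=54 E=23] open={R6}
Step 12: commit R6 -> on_hand[A=15 B=25 C=43 D=54 E=23] avail[A=15 B=25 C=43 D=54 E=23] open={}
Step 13: reserve R7 B 7 -> on_hand[A=15 B=25 C=43 D=54 E=23] avail[A=15 B=18 C=43 D=54 E=23] open={R7}
Step 14: cancel R7 -> on_hand[A=15 B=25 C=43 D=54 E=23] avail[A=15 B=25 C=43 D=54 E=23] open={}
Step 15: reserve R8 E 2 -> on_hand[A=15 B=25 C=43 D=54 E=23] avail[A=15 B=25 C=43 D=54 E=21] open={R8}
Step 16: reserve R9 C 8 -> on_hand[A=15 B=25 C=43 D=54 E=23] avail[A=15 B=25 C=35 D=54 E=21] open={R8,R9}
Step 17: cancel R8 -> on_hand[A=15 B=25 C=43 D=54 E=23] avail[A=15 B=25 C=35 D=54 E=23] open={R9}
Step 18: cancel R9 -> on_hand[A=15 B=25 C=43 D=54 E=23] avail[A=15 B=25 C=43 D=54 E=23] open={}
Step 19: reserve R10 D 1 -> on_hand[A=15 B=25 C=43 D=54 E=23] avail[A=15 B=25 C=43 D=53 E=23] open={R10}

Answer: A: 15
B: 25
C: 43
D: 53
E: 23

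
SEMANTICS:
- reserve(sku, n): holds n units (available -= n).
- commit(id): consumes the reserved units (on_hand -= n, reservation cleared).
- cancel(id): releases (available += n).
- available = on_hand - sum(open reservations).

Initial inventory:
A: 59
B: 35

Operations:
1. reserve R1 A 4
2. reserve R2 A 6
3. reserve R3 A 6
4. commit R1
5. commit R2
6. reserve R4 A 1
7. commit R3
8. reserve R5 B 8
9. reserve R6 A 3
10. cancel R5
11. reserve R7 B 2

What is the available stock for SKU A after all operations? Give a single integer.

Answer: 39

Derivation:
Step 1: reserve R1 A 4 -> on_hand[A=59 B=35] avail[A=55 B=35] open={R1}
Step 2: reserve R2 A 6 -> on_hand[A=59 B=35] avail[A=49 B=35] open={R1,R2}
Step 3: reserve R3 A 6 -> on_hand[A=59 B=35] avail[A=43 B=35] open={R1,R2,R3}
Step 4: commit R1 -> on_hand[A=55 B=35] avail[A=43 B=35] open={R2,R3}
Step 5: commit R2 -> on_hand[A=49 B=35] avail[A=43 B=35] open={R3}
Step 6: reserve R4 A 1 -> on_hand[A=49 B=35] avail[A=42 B=35] open={R3,R4}
Step 7: commit R3 -> on_hand[A=43 B=35] avail[A=42 B=35] open={R4}
Step 8: reserve R5 B 8 -> on_hand[A=43 B=35] avail[A=42 B=27] open={R4,R5}
Step 9: reserve R6 A 3 -> on_hand[A=43 B=35] avail[A=39 B=27] open={R4,R5,R6}
Step 10: cancel R5 -> on_hand[A=43 B=35] avail[A=39 B=35] open={R4,R6}
Step 11: reserve R7 B 2 -> on_hand[A=43 B=35] avail[A=39 B=33] open={R4,R6,R7}
Final available[A] = 39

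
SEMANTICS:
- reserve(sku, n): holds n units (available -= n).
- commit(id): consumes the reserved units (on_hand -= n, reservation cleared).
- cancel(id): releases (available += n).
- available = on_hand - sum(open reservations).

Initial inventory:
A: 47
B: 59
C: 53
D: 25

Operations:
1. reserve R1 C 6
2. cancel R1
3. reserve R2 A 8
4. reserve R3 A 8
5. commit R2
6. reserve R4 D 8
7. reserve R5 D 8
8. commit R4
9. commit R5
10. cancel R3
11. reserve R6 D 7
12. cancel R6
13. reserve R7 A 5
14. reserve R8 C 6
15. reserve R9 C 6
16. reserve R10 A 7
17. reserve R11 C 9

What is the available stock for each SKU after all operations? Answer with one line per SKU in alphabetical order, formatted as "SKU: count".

Answer: A: 27
B: 59
C: 32
D: 9

Derivation:
Step 1: reserve R1 C 6 -> on_hand[A=47 B=59 C=53 D=25] avail[A=47 B=59 C=47 D=25] open={R1}
Step 2: cancel R1 -> on_hand[A=47 B=59 C=53 D=25] avail[A=47 B=59 C=53 D=25] open={}
Step 3: reserve R2 A 8 -> on_hand[A=47 B=59 C=53 D=25] avail[A=39 B=59 C=53 D=25] open={R2}
Step 4: reserve R3 A 8 -> on_hand[A=47 B=59 C=53 D=25] avail[A=31 B=59 C=53 D=25] open={R2,R3}
Step 5: commit R2 -> on_hand[A=39 B=59 C=53 D=25] avail[A=31 B=59 C=53 D=25] open={R3}
Step 6: reserve R4 D 8 -> on_hand[A=39 B=59 C=53 D=25] avail[A=31 B=59 C=53 D=17] open={R3,R4}
Step 7: reserve R5 D 8 -> on_hand[A=39 B=59 C=53 D=25] avail[A=31 B=59 C=53 D=9] open={R3,R4,R5}
Step 8: commit R4 -> on_hand[A=39 B=59 C=53 D=17] avail[A=31 B=59 C=53 D=9] open={R3,R5}
Step 9: commit R5 -> on_hand[A=39 B=59 C=53 D=9] avail[A=31 B=59 C=53 D=9] open={R3}
Step 10: cancel R3 -> on_hand[A=39 B=59 C=53 D=9] avail[A=39 B=59 C=53 D=9] open={}
Step 11: reserve R6 D 7 -> on_hand[A=39 B=59 C=53 D=9] avail[A=39 B=59 C=53 D=2] open={R6}
Step 12: cancel R6 -> on_hand[A=39 B=59 C=53 D=9] avail[A=39 B=59 C=53 D=9] open={}
Step 13: reserve R7 A 5 -> on_hand[A=39 B=59 C=53 D=9] avail[A=34 B=59 C=53 D=9] open={R7}
Step 14: reserve R8 C 6 -> on_hand[A=39 B=59 C=53 D=9] avail[A=34 B=59 C=47 D=9] open={R7,R8}
Step 15: reserve R9 C 6 -> on_hand[A=39 B=59 C=53 D=9] avail[A=34 B=59 C=41 D=9] open={R7,R8,R9}
Step 16: reserve R10 A 7 -> on_hand[A=39 B=59 C=53 D=9] avail[A=27 B=59 C=41 D=9] open={R10,R7,R8,R9}
Step 17: reserve R11 C 9 -> on_hand[A=39 B=59 C=53 D=9] avail[A=27 B=59 C=32 D=9] open={R10,R11,R7,R8,R9}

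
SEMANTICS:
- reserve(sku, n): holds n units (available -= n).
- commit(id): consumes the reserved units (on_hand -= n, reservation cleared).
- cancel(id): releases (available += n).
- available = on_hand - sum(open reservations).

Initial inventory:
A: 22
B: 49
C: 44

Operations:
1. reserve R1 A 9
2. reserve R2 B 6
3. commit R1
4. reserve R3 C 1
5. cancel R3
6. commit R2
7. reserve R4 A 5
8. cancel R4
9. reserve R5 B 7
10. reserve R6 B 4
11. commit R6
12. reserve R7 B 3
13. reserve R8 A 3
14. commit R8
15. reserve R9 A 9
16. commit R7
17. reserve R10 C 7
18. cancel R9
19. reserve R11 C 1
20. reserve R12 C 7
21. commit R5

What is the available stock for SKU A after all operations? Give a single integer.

Answer: 10

Derivation:
Step 1: reserve R1 A 9 -> on_hand[A=22 B=49 C=44] avail[A=13 B=49 C=44] open={R1}
Step 2: reserve R2 B 6 -> on_hand[A=22 B=49 C=44] avail[A=13 B=43 C=44] open={R1,R2}
Step 3: commit R1 -> on_hand[A=13 B=49 C=44] avail[A=13 B=43 C=44] open={R2}
Step 4: reserve R3 C 1 -> on_hand[A=13 B=49 C=44] avail[A=13 B=43 C=43] open={R2,R3}
Step 5: cancel R3 -> on_hand[A=13 B=49 C=44] avail[A=13 B=43 C=44] open={R2}
Step 6: commit R2 -> on_hand[A=13 B=43 C=44] avail[A=13 B=43 C=44] open={}
Step 7: reserve R4 A 5 -> on_hand[A=13 B=43 C=44] avail[A=8 B=43 C=44] open={R4}
Step 8: cancel R4 -> on_hand[A=13 B=43 C=44] avail[A=13 B=43 C=44] open={}
Step 9: reserve R5 B 7 -> on_hand[A=13 B=43 C=44] avail[A=13 B=36 C=44] open={R5}
Step 10: reserve R6 B 4 -> on_hand[A=13 B=43 C=44] avail[A=13 B=32 C=44] open={R5,R6}
Step 11: commit R6 -> on_hand[A=13 B=39 C=44] avail[A=13 B=32 C=44] open={R5}
Step 12: reserve R7 B 3 -> on_hand[A=13 B=39 C=44] avail[A=13 B=29 C=44] open={R5,R7}
Step 13: reserve R8 A 3 -> on_hand[A=13 B=39 C=44] avail[A=10 B=29 C=44] open={R5,R7,R8}
Step 14: commit R8 -> on_hand[A=10 B=39 C=44] avail[A=10 B=29 C=44] open={R5,R7}
Step 15: reserve R9 A 9 -> on_hand[A=10 B=39 C=44] avail[A=1 B=29 C=44] open={R5,R7,R9}
Step 16: commit R7 -> on_hand[A=10 B=36 C=44] avail[A=1 B=29 C=44] open={R5,R9}
Step 17: reserve R10 C 7 -> on_hand[A=10 B=36 C=44] avail[A=1 B=29 C=37] open={R10,R5,R9}
Step 18: cancel R9 -> on_hand[A=10 B=36 C=44] avail[A=10 B=29 C=37] open={R10,R5}
Step 19: reserve R11 C 1 -> on_hand[A=10 B=36 C=44] avail[A=10 B=29 C=36] open={R10,R11,R5}
Step 20: reserve R12 C 7 -> on_hand[A=10 B=36 C=44] avail[A=10 B=29 C=29] open={R10,R11,R12,R5}
Step 21: commit R5 -> on_hand[A=10 B=29 C=44] avail[A=10 B=29 C=29] open={R10,R11,R12}
Final available[A] = 10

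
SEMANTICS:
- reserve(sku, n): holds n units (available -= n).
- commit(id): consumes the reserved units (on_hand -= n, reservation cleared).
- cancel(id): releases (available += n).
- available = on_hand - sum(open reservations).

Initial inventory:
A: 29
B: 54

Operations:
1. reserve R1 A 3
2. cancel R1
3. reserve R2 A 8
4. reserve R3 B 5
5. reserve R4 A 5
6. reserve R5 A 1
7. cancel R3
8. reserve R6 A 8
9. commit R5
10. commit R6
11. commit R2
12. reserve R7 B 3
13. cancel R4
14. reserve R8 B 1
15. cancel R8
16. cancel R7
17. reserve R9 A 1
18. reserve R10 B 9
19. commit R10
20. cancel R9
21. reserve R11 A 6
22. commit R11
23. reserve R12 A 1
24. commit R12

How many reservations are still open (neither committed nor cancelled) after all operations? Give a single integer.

Step 1: reserve R1 A 3 -> on_hand[A=29 B=54] avail[A=26 B=54] open={R1}
Step 2: cancel R1 -> on_hand[A=29 B=54] avail[A=29 B=54] open={}
Step 3: reserve R2 A 8 -> on_hand[A=29 B=54] avail[A=21 B=54] open={R2}
Step 4: reserve R3 B 5 -> on_hand[A=29 B=54] avail[A=21 B=49] open={R2,R3}
Step 5: reserve R4 A 5 -> on_hand[A=29 B=54] avail[A=16 B=49] open={R2,R3,R4}
Step 6: reserve R5 A 1 -> on_hand[A=29 B=54] avail[A=15 B=49] open={R2,R3,R4,R5}
Step 7: cancel R3 -> on_hand[A=29 B=54] avail[A=15 B=54] open={R2,R4,R5}
Step 8: reserve R6 A 8 -> on_hand[A=29 B=54] avail[A=7 B=54] open={R2,R4,R5,R6}
Step 9: commit R5 -> on_hand[A=28 B=54] avail[A=7 B=54] open={R2,R4,R6}
Step 10: commit R6 -> on_hand[A=20 B=54] avail[A=7 B=54] open={R2,R4}
Step 11: commit R2 -> on_hand[A=12 B=54] avail[A=7 B=54] open={R4}
Step 12: reserve R7 B 3 -> on_hand[A=12 B=54] avail[A=7 B=51] open={R4,R7}
Step 13: cancel R4 -> on_hand[A=12 B=54] avail[A=12 B=51] open={R7}
Step 14: reserve R8 B 1 -> on_hand[A=12 B=54] avail[A=12 B=50] open={R7,R8}
Step 15: cancel R8 -> on_hand[A=12 B=54] avail[A=12 B=51] open={R7}
Step 16: cancel R7 -> on_hand[A=12 B=54] avail[A=12 B=54] open={}
Step 17: reserve R9 A 1 -> on_hand[A=12 B=54] avail[A=11 B=54] open={R9}
Step 18: reserve R10 B 9 -> on_hand[A=12 B=54] avail[A=11 B=45] open={R10,R9}
Step 19: commit R10 -> on_hand[A=12 B=45] avail[A=11 B=45] open={R9}
Step 20: cancel R9 -> on_hand[A=12 B=45] avail[A=12 B=45] open={}
Step 21: reserve R11 A 6 -> on_hand[A=12 B=45] avail[A=6 B=45] open={R11}
Step 22: commit R11 -> on_hand[A=6 B=45] avail[A=6 B=45] open={}
Step 23: reserve R12 A 1 -> on_hand[A=6 B=45] avail[A=5 B=45] open={R12}
Step 24: commit R12 -> on_hand[A=5 B=45] avail[A=5 B=45] open={}
Open reservations: [] -> 0

Answer: 0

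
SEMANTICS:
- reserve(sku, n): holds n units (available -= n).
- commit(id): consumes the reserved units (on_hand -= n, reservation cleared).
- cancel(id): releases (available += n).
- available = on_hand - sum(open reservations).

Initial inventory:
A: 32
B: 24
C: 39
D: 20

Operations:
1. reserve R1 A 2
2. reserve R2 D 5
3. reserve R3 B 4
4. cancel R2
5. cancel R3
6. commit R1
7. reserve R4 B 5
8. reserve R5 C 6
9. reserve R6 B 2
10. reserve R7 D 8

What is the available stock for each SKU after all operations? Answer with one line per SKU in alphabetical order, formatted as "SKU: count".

Answer: A: 30
B: 17
C: 33
D: 12

Derivation:
Step 1: reserve R1 A 2 -> on_hand[A=32 B=24 C=39 D=20] avail[A=30 B=24 C=39 D=20] open={R1}
Step 2: reserve R2 D 5 -> on_hand[A=32 B=24 C=39 D=20] avail[A=30 B=24 C=39 D=15] open={R1,R2}
Step 3: reserve R3 B 4 -> on_hand[A=32 B=24 C=39 D=20] avail[A=30 B=20 C=39 D=15] open={R1,R2,R3}
Step 4: cancel R2 -> on_hand[A=32 B=24 C=39 D=20] avail[A=30 B=20 C=39 D=20] open={R1,R3}
Step 5: cancel R3 -> on_hand[A=32 B=24 C=39 D=20] avail[A=30 B=24 C=39 D=20] open={R1}
Step 6: commit R1 -> on_hand[A=30 B=24 C=39 D=20] avail[A=30 B=24 C=39 D=20] open={}
Step 7: reserve R4 B 5 -> on_hand[A=30 B=24 C=39 D=20] avail[A=30 B=19 C=39 D=20] open={R4}
Step 8: reserve R5 C 6 -> on_hand[A=30 B=24 C=39 D=20] avail[A=30 B=19 C=33 D=20] open={R4,R5}
Step 9: reserve R6 B 2 -> on_hand[A=30 B=24 C=39 D=20] avail[A=30 B=17 C=33 D=20] open={R4,R5,R6}
Step 10: reserve R7 D 8 -> on_hand[A=30 B=24 C=39 D=20] avail[A=30 B=17 C=33 D=12] open={R4,R5,R6,R7}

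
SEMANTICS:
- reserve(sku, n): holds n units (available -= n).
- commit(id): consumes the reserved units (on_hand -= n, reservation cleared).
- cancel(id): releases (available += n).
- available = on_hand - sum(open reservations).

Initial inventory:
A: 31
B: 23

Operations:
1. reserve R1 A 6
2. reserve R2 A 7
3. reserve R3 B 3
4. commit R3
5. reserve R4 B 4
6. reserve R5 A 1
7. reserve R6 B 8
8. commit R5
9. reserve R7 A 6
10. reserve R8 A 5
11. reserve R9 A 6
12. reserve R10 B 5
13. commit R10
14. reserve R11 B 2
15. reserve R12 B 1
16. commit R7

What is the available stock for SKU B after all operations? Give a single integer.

Answer: 0

Derivation:
Step 1: reserve R1 A 6 -> on_hand[A=31 B=23] avail[A=25 B=23] open={R1}
Step 2: reserve R2 A 7 -> on_hand[A=31 B=23] avail[A=18 B=23] open={R1,R2}
Step 3: reserve R3 B 3 -> on_hand[A=31 B=23] avail[A=18 B=20] open={R1,R2,R3}
Step 4: commit R3 -> on_hand[A=31 B=20] avail[A=18 B=20] open={R1,R2}
Step 5: reserve R4 B 4 -> on_hand[A=31 B=20] avail[A=18 B=16] open={R1,R2,R4}
Step 6: reserve R5 A 1 -> on_hand[A=31 B=20] avail[A=17 B=16] open={R1,R2,R4,R5}
Step 7: reserve R6 B 8 -> on_hand[A=31 B=20] avail[A=17 B=8] open={R1,R2,R4,R5,R6}
Step 8: commit R5 -> on_hand[A=30 B=20] avail[A=17 B=8] open={R1,R2,R4,R6}
Step 9: reserve R7 A 6 -> on_hand[A=30 B=20] avail[A=11 B=8] open={R1,R2,R4,R6,R7}
Step 10: reserve R8 A 5 -> on_hand[A=30 B=20] avail[A=6 B=8] open={R1,R2,R4,R6,R7,R8}
Step 11: reserve R9 A 6 -> on_hand[A=30 B=20] avail[A=0 B=8] open={R1,R2,R4,R6,R7,R8,R9}
Step 12: reserve R10 B 5 -> on_hand[A=30 B=20] avail[A=0 B=3] open={R1,R10,R2,R4,R6,R7,R8,R9}
Step 13: commit R10 -> on_hand[A=30 B=15] avail[A=0 B=3] open={R1,R2,R4,R6,R7,R8,R9}
Step 14: reserve R11 B 2 -> on_hand[A=30 B=15] avail[A=0 B=1] open={R1,R11,R2,R4,R6,R7,R8,R9}
Step 15: reserve R12 B 1 -> on_hand[A=30 B=15] avail[A=0 B=0] open={R1,R11,R12,R2,R4,R6,R7,R8,R9}
Step 16: commit R7 -> on_hand[A=24 B=15] avail[A=0 B=0] open={R1,R11,R12,R2,R4,R6,R8,R9}
Final available[B] = 0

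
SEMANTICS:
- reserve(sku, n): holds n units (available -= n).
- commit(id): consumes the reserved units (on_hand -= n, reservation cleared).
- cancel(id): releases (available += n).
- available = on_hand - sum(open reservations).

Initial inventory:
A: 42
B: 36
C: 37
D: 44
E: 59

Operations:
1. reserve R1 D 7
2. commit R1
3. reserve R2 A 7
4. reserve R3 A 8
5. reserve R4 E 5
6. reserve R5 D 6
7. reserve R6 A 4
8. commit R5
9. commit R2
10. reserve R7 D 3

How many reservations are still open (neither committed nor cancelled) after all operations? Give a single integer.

Answer: 4

Derivation:
Step 1: reserve R1 D 7 -> on_hand[A=42 B=36 C=37 D=44 E=59] avail[A=42 B=36 C=37 D=37 E=59] open={R1}
Step 2: commit R1 -> on_hand[A=42 B=36 C=37 D=37 E=59] avail[A=42 B=36 C=37 D=37 E=59] open={}
Step 3: reserve R2 A 7 -> on_hand[A=42 B=36 C=37 D=37 E=59] avail[A=35 B=36 C=37 D=37 E=59] open={R2}
Step 4: reserve R3 A 8 -> on_hand[A=42 B=36 C=37 D=37 E=59] avail[A=27 B=36 C=37 D=37 E=59] open={R2,R3}
Step 5: reserve R4 E 5 -> on_hand[A=42 B=36 C=37 D=37 E=59] avail[A=27 B=36 C=37 D=37 E=54] open={R2,R3,R4}
Step 6: reserve R5 D 6 -> on_hand[A=42 B=36 C=37 D=37 E=59] avail[A=27 B=36 C=37 D=31 E=54] open={R2,R3,R4,R5}
Step 7: reserve R6 A 4 -> on_hand[A=42 B=36 C=37 D=37 E=59] avail[A=23 B=36 C=37 D=31 E=54] open={R2,R3,R4,R5,R6}
Step 8: commit R5 -> on_hand[A=42 B=36 C=37 D=31 E=59] avail[A=23 B=36 C=37 D=31 E=54] open={R2,R3,R4,R6}
Step 9: commit R2 -> on_hand[A=35 B=36 C=37 D=31 E=59] avail[A=23 B=36 C=37 D=31 E=54] open={R3,R4,R6}
Step 10: reserve R7 D 3 -> on_hand[A=35 B=36 C=37 D=31 E=59] avail[A=23 B=36 C=37 D=28 E=54] open={R3,R4,R6,R7}
Open reservations: ['R3', 'R4', 'R6', 'R7'] -> 4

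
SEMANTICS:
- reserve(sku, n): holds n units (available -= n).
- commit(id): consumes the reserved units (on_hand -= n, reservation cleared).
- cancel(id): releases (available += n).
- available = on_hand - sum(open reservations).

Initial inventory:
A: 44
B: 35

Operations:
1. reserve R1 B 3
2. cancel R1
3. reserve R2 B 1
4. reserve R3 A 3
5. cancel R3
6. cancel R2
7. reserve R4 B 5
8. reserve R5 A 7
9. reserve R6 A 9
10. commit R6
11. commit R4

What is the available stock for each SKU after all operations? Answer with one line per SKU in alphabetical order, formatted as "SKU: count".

Answer: A: 28
B: 30

Derivation:
Step 1: reserve R1 B 3 -> on_hand[A=44 B=35] avail[A=44 B=32] open={R1}
Step 2: cancel R1 -> on_hand[A=44 B=35] avail[A=44 B=35] open={}
Step 3: reserve R2 B 1 -> on_hand[A=44 B=35] avail[A=44 B=34] open={R2}
Step 4: reserve R3 A 3 -> on_hand[A=44 B=35] avail[A=41 B=34] open={R2,R3}
Step 5: cancel R3 -> on_hand[A=44 B=35] avail[A=44 B=34] open={R2}
Step 6: cancel R2 -> on_hand[A=44 B=35] avail[A=44 B=35] open={}
Step 7: reserve R4 B 5 -> on_hand[A=44 B=35] avail[A=44 B=30] open={R4}
Step 8: reserve R5 A 7 -> on_hand[A=44 B=35] avail[A=37 B=30] open={R4,R5}
Step 9: reserve R6 A 9 -> on_hand[A=44 B=35] avail[A=28 B=30] open={R4,R5,R6}
Step 10: commit R6 -> on_hand[A=35 B=35] avail[A=28 B=30] open={R4,R5}
Step 11: commit R4 -> on_hand[A=35 B=30] avail[A=28 B=30] open={R5}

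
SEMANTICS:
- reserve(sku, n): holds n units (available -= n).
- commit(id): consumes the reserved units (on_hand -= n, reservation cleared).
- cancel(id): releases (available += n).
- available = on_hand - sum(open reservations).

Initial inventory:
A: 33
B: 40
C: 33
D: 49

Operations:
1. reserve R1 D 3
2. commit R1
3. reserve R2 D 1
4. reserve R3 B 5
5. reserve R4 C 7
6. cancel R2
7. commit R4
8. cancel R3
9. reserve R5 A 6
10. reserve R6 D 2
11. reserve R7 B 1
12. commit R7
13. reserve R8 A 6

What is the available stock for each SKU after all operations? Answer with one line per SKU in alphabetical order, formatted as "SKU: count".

Answer: A: 21
B: 39
C: 26
D: 44

Derivation:
Step 1: reserve R1 D 3 -> on_hand[A=33 B=40 C=33 D=49] avail[A=33 B=40 C=33 D=46] open={R1}
Step 2: commit R1 -> on_hand[A=33 B=40 C=33 D=46] avail[A=33 B=40 C=33 D=46] open={}
Step 3: reserve R2 D 1 -> on_hand[A=33 B=40 C=33 D=46] avail[A=33 B=40 C=33 D=45] open={R2}
Step 4: reserve R3 B 5 -> on_hand[A=33 B=40 C=33 D=46] avail[A=33 B=35 C=33 D=45] open={R2,R3}
Step 5: reserve R4 C 7 -> on_hand[A=33 B=40 C=33 D=46] avail[A=33 B=35 C=26 D=45] open={R2,R3,R4}
Step 6: cancel R2 -> on_hand[A=33 B=40 C=33 D=46] avail[A=33 B=35 C=26 D=46] open={R3,R4}
Step 7: commit R4 -> on_hand[A=33 B=40 C=26 D=46] avail[A=33 B=35 C=26 D=46] open={R3}
Step 8: cancel R3 -> on_hand[A=33 B=40 C=26 D=46] avail[A=33 B=40 C=26 D=46] open={}
Step 9: reserve R5 A 6 -> on_hand[A=33 B=40 C=26 D=46] avail[A=27 B=40 C=26 D=46] open={R5}
Step 10: reserve R6 D 2 -> on_hand[A=33 B=40 C=26 D=46] avail[A=27 B=40 C=26 D=44] open={R5,R6}
Step 11: reserve R7 B 1 -> on_hand[A=33 B=40 C=26 D=46] avail[A=27 B=39 C=26 D=44] open={R5,R6,R7}
Step 12: commit R7 -> on_hand[A=33 B=39 C=26 D=46] avail[A=27 B=39 C=26 D=44] open={R5,R6}
Step 13: reserve R8 A 6 -> on_hand[A=33 B=39 C=26 D=46] avail[A=21 B=39 C=26 D=44] open={R5,R6,R8}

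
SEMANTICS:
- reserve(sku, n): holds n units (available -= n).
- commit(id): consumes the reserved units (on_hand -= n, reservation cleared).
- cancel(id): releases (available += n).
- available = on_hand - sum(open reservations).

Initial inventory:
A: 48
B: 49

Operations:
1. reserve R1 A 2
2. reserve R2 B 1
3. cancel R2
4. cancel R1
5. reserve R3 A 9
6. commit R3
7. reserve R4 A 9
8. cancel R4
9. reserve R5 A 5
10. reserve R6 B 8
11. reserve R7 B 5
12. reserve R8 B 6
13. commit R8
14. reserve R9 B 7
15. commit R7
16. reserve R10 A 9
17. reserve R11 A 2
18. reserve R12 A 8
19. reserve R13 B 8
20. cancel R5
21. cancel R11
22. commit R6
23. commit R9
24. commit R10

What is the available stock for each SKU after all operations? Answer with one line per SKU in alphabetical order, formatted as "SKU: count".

Step 1: reserve R1 A 2 -> on_hand[A=48 B=49] avail[A=46 B=49] open={R1}
Step 2: reserve R2 B 1 -> on_hand[A=48 B=49] avail[A=46 B=48] open={R1,R2}
Step 3: cancel R2 -> on_hand[A=48 B=49] avail[A=46 B=49] open={R1}
Step 4: cancel R1 -> on_hand[A=48 B=49] avail[A=48 B=49] open={}
Step 5: reserve R3 A 9 -> on_hand[A=48 B=49] avail[A=39 B=49] open={R3}
Step 6: commit R3 -> on_hand[A=39 B=49] avail[A=39 B=49] open={}
Step 7: reserve R4 A 9 -> on_hand[A=39 B=49] avail[A=30 B=49] open={R4}
Step 8: cancel R4 -> on_hand[A=39 B=49] avail[A=39 B=49] open={}
Step 9: reserve R5 A 5 -> on_hand[A=39 B=49] avail[A=34 B=49] open={R5}
Step 10: reserve R6 B 8 -> on_hand[A=39 B=49] avail[A=34 B=41] open={R5,R6}
Step 11: reserve R7 B 5 -> on_hand[A=39 B=49] avail[A=34 B=36] open={R5,R6,R7}
Step 12: reserve R8 B 6 -> on_hand[A=39 B=49] avail[A=34 B=30] open={R5,R6,R7,R8}
Step 13: commit R8 -> on_hand[A=39 B=43] avail[A=34 B=30] open={R5,R6,R7}
Step 14: reserve R9 B 7 -> on_hand[A=39 B=43] avail[A=34 B=23] open={R5,R6,R7,R9}
Step 15: commit R7 -> on_hand[A=39 B=38] avail[A=34 B=23] open={R5,R6,R9}
Step 16: reserve R10 A 9 -> on_hand[A=39 B=38] avail[A=25 B=23] open={R10,R5,R6,R9}
Step 17: reserve R11 A 2 -> on_hand[A=39 B=38] avail[A=23 B=23] open={R10,R11,R5,R6,R9}
Step 18: reserve R12 A 8 -> on_hand[A=39 B=38] avail[A=15 B=23] open={R10,R11,R12,R5,R6,R9}
Step 19: reserve R13 B 8 -> on_hand[A=39 B=38] avail[A=15 B=15] open={R10,R11,R12,R13,R5,R6,R9}
Step 20: cancel R5 -> on_hand[A=39 B=38] avail[A=20 B=15] open={R10,R11,R12,R13,R6,R9}
Step 21: cancel R11 -> on_hand[A=39 B=38] avail[A=22 B=15] open={R10,R12,R13,R6,R9}
Step 22: commit R6 -> on_hand[A=39 B=30] avail[A=22 B=15] open={R10,R12,R13,R9}
Step 23: commit R9 -> on_hand[A=39 B=23] avail[A=22 B=15] open={R10,R12,R13}
Step 24: commit R10 -> on_hand[A=30 B=23] avail[A=22 B=15] open={R12,R13}

Answer: A: 22
B: 15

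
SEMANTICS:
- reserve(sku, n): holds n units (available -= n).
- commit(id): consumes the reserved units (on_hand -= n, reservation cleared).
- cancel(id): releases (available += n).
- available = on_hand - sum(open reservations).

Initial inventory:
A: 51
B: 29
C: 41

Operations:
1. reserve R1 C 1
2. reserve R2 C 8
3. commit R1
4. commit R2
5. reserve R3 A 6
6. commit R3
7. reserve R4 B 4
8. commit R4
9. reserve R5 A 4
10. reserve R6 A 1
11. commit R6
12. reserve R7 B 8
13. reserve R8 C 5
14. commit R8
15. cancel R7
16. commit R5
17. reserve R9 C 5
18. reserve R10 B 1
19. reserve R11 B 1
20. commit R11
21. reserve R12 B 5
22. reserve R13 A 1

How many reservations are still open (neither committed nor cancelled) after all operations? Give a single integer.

Answer: 4

Derivation:
Step 1: reserve R1 C 1 -> on_hand[A=51 B=29 C=41] avail[A=51 B=29 C=40] open={R1}
Step 2: reserve R2 C 8 -> on_hand[A=51 B=29 C=41] avail[A=51 B=29 C=32] open={R1,R2}
Step 3: commit R1 -> on_hand[A=51 B=29 C=40] avail[A=51 B=29 C=32] open={R2}
Step 4: commit R2 -> on_hand[A=51 B=29 C=32] avail[A=51 B=29 C=32] open={}
Step 5: reserve R3 A 6 -> on_hand[A=51 B=29 C=32] avail[A=45 B=29 C=32] open={R3}
Step 6: commit R3 -> on_hand[A=45 B=29 C=32] avail[A=45 B=29 C=32] open={}
Step 7: reserve R4 B 4 -> on_hand[A=45 B=29 C=32] avail[A=45 B=25 C=32] open={R4}
Step 8: commit R4 -> on_hand[A=45 B=25 C=32] avail[A=45 B=25 C=32] open={}
Step 9: reserve R5 A 4 -> on_hand[A=45 B=25 C=32] avail[A=41 B=25 C=32] open={R5}
Step 10: reserve R6 A 1 -> on_hand[A=45 B=25 C=32] avail[A=40 B=25 C=32] open={R5,R6}
Step 11: commit R6 -> on_hand[A=44 B=25 C=32] avail[A=40 B=25 C=32] open={R5}
Step 12: reserve R7 B 8 -> on_hand[A=44 B=25 C=32] avail[A=40 B=17 C=32] open={R5,R7}
Step 13: reserve R8 C 5 -> on_hand[A=44 B=25 C=32] avail[A=40 B=17 C=27] open={R5,R7,R8}
Step 14: commit R8 -> on_hand[A=44 B=25 C=27] avail[A=40 B=17 C=27] open={R5,R7}
Step 15: cancel R7 -> on_hand[A=44 B=25 C=27] avail[A=40 B=25 C=27] open={R5}
Step 16: commit R5 -> on_hand[A=40 B=25 C=27] avail[A=40 B=25 C=27] open={}
Step 17: reserve R9 C 5 -> on_hand[A=40 B=25 C=27] avail[A=40 B=25 C=22] open={R9}
Step 18: reserve R10 B 1 -> on_hand[A=40 B=25 C=27] avail[A=40 B=24 C=22] open={R10,R9}
Step 19: reserve R11 B 1 -> on_hand[A=40 B=25 C=27] avail[A=40 B=23 C=22] open={R10,R11,R9}
Step 20: commit R11 -> on_hand[A=40 B=24 C=27] avail[A=40 B=23 C=22] open={R10,R9}
Step 21: reserve R12 B 5 -> on_hand[A=40 B=24 C=27] avail[A=40 B=18 C=22] open={R10,R12,R9}
Step 22: reserve R13 A 1 -> on_hand[A=40 B=24 C=27] avail[A=39 B=18 C=22] open={R10,R12,R13,R9}
Open reservations: ['R10', 'R12', 'R13', 'R9'] -> 4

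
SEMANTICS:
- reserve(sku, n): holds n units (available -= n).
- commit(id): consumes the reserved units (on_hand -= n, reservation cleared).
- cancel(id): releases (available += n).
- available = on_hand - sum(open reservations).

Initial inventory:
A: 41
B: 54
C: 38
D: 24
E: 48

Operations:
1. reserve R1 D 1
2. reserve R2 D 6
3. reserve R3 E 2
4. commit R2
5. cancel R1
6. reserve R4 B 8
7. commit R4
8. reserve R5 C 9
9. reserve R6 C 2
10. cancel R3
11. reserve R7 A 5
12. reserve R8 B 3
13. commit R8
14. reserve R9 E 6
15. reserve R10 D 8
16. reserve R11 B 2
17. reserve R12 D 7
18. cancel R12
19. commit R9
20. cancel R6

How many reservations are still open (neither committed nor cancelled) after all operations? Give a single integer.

Step 1: reserve R1 D 1 -> on_hand[A=41 B=54 C=38 D=24 E=48] avail[A=41 B=54 C=38 D=23 E=48] open={R1}
Step 2: reserve R2 D 6 -> on_hand[A=41 B=54 C=38 D=24 E=48] avail[A=41 B=54 C=38 D=17 E=48] open={R1,R2}
Step 3: reserve R3 E 2 -> on_hand[A=41 B=54 C=38 D=24 E=48] avail[A=41 B=54 C=38 D=17 E=46] open={R1,R2,R3}
Step 4: commit R2 -> on_hand[A=41 B=54 C=38 D=18 E=48] avail[A=41 B=54 C=38 D=17 E=46] open={R1,R3}
Step 5: cancel R1 -> on_hand[A=41 B=54 C=38 D=18 E=48] avail[A=41 B=54 C=38 D=18 E=46] open={R3}
Step 6: reserve R4 B 8 -> on_hand[A=41 B=54 C=38 D=18 E=48] avail[A=41 B=46 C=38 D=18 E=46] open={R3,R4}
Step 7: commit R4 -> on_hand[A=41 B=46 C=38 D=18 E=48] avail[A=41 B=46 C=38 D=18 E=46] open={R3}
Step 8: reserve R5 C 9 -> on_hand[A=41 B=46 C=38 D=18 E=48] avail[A=41 B=46 C=29 D=18 E=46] open={R3,R5}
Step 9: reserve R6 C 2 -> on_hand[A=41 B=46 C=38 D=18 E=48] avail[A=41 B=46 C=27 D=18 E=46] open={R3,R5,R6}
Step 10: cancel R3 -> on_hand[A=41 B=46 C=38 D=18 E=48] avail[A=41 B=46 C=27 D=18 E=48] open={R5,R6}
Step 11: reserve R7 A 5 -> on_hand[A=41 B=46 C=38 D=18 E=48] avail[A=36 B=46 C=27 D=18 E=48] open={R5,R6,R7}
Step 12: reserve R8 B 3 -> on_hand[A=41 B=46 C=38 D=18 E=48] avail[A=36 B=43 C=27 D=18 E=48] open={R5,R6,R7,R8}
Step 13: commit R8 -> on_hand[A=41 B=43 C=38 D=18 E=48] avail[A=36 B=43 C=27 D=18 E=48] open={R5,R6,R7}
Step 14: reserve R9 E 6 -> on_hand[A=41 B=43 C=38 D=18 E=48] avail[A=36 B=43 C=27 D=18 E=42] open={R5,R6,R7,R9}
Step 15: reserve R10 D 8 -> on_hand[A=41 B=43 C=38 D=18 E=48] avail[A=36 B=43 C=27 D=10 E=42] open={R10,R5,R6,R7,R9}
Step 16: reserve R11 B 2 -> on_hand[A=41 B=43 C=38 D=18 E=48] avail[A=36 B=41 C=27 D=10 E=42] open={R10,R11,R5,R6,R7,R9}
Step 17: reserve R12 D 7 -> on_hand[A=41 B=43 C=38 D=18 E=48] avail[A=36 B=41 C=27 D=3 E=42] open={R10,R11,R12,R5,R6,R7,R9}
Step 18: cancel R12 -> on_hand[A=41 B=43 C=38 D=18 E=48] avail[A=36 B=41 C=27 D=10 E=42] open={R10,R11,R5,R6,R7,R9}
Step 19: commit R9 -> on_hand[A=41 B=43 C=38 D=18 E=42] avail[A=36 B=41 C=27 D=10 E=42] open={R10,R11,R5,R6,R7}
Step 20: cancel R6 -> on_hand[A=41 B=43 C=38 D=18 E=42] avail[A=36 B=41 C=29 D=10 E=42] open={R10,R11,R5,R7}
Open reservations: ['R10', 'R11', 'R5', 'R7'] -> 4

Answer: 4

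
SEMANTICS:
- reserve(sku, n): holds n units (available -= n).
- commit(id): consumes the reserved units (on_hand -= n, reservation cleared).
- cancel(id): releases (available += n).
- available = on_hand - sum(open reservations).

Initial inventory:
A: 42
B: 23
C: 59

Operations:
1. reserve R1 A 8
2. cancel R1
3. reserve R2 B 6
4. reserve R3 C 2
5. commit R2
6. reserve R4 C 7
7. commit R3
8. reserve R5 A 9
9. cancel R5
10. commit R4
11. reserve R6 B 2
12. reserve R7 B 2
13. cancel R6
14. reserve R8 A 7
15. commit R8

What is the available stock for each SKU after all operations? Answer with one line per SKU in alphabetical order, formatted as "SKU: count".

Step 1: reserve R1 A 8 -> on_hand[A=42 B=23 C=59] avail[A=34 B=23 C=59] open={R1}
Step 2: cancel R1 -> on_hand[A=42 B=23 C=59] avail[A=42 B=23 C=59] open={}
Step 3: reserve R2 B 6 -> on_hand[A=42 B=23 C=59] avail[A=42 B=17 C=59] open={R2}
Step 4: reserve R3 C 2 -> on_hand[A=42 B=23 C=59] avail[A=42 B=17 C=57] open={R2,R3}
Step 5: commit R2 -> on_hand[A=42 B=17 C=59] avail[A=42 B=17 C=57] open={R3}
Step 6: reserve R4 C 7 -> on_hand[A=42 B=17 C=59] avail[A=42 B=17 C=50] open={R3,R4}
Step 7: commit R3 -> on_hand[A=42 B=17 C=57] avail[A=42 B=17 C=50] open={R4}
Step 8: reserve R5 A 9 -> on_hand[A=42 B=17 C=57] avail[A=33 B=17 C=50] open={R4,R5}
Step 9: cancel R5 -> on_hand[A=42 B=17 C=57] avail[A=42 B=17 C=50] open={R4}
Step 10: commit R4 -> on_hand[A=42 B=17 C=50] avail[A=42 B=17 C=50] open={}
Step 11: reserve R6 B 2 -> on_hand[A=42 B=17 C=50] avail[A=42 B=15 C=50] open={R6}
Step 12: reserve R7 B 2 -> on_hand[A=42 B=17 C=50] avail[A=42 B=13 C=50] open={R6,R7}
Step 13: cancel R6 -> on_hand[A=42 B=17 C=50] avail[A=42 B=15 C=50] open={R7}
Step 14: reserve R8 A 7 -> on_hand[A=42 B=17 C=50] avail[A=35 B=15 C=50] open={R7,R8}
Step 15: commit R8 -> on_hand[A=35 B=17 C=50] avail[A=35 B=15 C=50] open={R7}

Answer: A: 35
B: 15
C: 50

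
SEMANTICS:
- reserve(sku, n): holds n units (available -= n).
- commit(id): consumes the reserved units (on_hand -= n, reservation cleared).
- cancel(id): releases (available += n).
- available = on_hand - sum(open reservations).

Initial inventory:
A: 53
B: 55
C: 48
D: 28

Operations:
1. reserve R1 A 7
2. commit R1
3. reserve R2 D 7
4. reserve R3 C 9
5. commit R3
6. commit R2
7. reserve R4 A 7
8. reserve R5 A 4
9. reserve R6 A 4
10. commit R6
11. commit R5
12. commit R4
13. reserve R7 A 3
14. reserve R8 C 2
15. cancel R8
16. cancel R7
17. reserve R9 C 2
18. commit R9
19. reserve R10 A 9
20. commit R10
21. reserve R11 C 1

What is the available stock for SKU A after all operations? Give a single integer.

Answer: 22

Derivation:
Step 1: reserve R1 A 7 -> on_hand[A=53 B=55 C=48 D=28] avail[A=46 B=55 C=48 D=28] open={R1}
Step 2: commit R1 -> on_hand[A=46 B=55 C=48 D=28] avail[A=46 B=55 C=48 D=28] open={}
Step 3: reserve R2 D 7 -> on_hand[A=46 B=55 C=48 D=28] avail[A=46 B=55 C=48 D=21] open={R2}
Step 4: reserve R3 C 9 -> on_hand[A=46 B=55 C=48 D=28] avail[A=46 B=55 C=39 D=21] open={R2,R3}
Step 5: commit R3 -> on_hand[A=46 B=55 C=39 D=28] avail[A=46 B=55 C=39 D=21] open={R2}
Step 6: commit R2 -> on_hand[A=46 B=55 C=39 D=21] avail[A=46 B=55 C=39 D=21] open={}
Step 7: reserve R4 A 7 -> on_hand[A=46 B=55 C=39 D=21] avail[A=39 B=55 C=39 D=21] open={R4}
Step 8: reserve R5 A 4 -> on_hand[A=46 B=55 C=39 D=21] avail[A=35 B=55 C=39 D=21] open={R4,R5}
Step 9: reserve R6 A 4 -> on_hand[A=46 B=55 C=39 D=21] avail[A=31 B=55 C=39 D=21] open={R4,R5,R6}
Step 10: commit R6 -> on_hand[A=42 B=55 C=39 D=21] avail[A=31 B=55 C=39 D=21] open={R4,R5}
Step 11: commit R5 -> on_hand[A=38 B=55 C=39 D=21] avail[A=31 B=55 C=39 D=21] open={R4}
Step 12: commit R4 -> on_hand[A=31 B=55 C=39 D=21] avail[A=31 B=55 C=39 D=21] open={}
Step 13: reserve R7 A 3 -> on_hand[A=31 B=55 C=39 D=21] avail[A=28 B=55 C=39 D=21] open={R7}
Step 14: reserve R8 C 2 -> on_hand[A=31 B=55 C=39 D=21] avail[A=28 B=55 C=37 D=21] open={R7,R8}
Step 15: cancel R8 -> on_hand[A=31 B=55 C=39 D=21] avail[A=28 B=55 C=39 D=21] open={R7}
Step 16: cancel R7 -> on_hand[A=31 B=55 C=39 D=21] avail[A=31 B=55 C=39 D=21] open={}
Step 17: reserve R9 C 2 -> on_hand[A=31 B=55 C=39 D=21] avail[A=31 B=55 C=37 D=21] open={R9}
Step 18: commit R9 -> on_hand[A=31 B=55 C=37 D=21] avail[A=31 B=55 C=37 D=21] open={}
Step 19: reserve R10 A 9 -> on_hand[A=31 B=55 C=37 D=21] avail[A=22 B=55 C=37 D=21] open={R10}
Step 20: commit R10 -> on_hand[A=22 B=55 C=37 D=21] avail[A=22 B=55 C=37 D=21] open={}
Step 21: reserve R11 C 1 -> on_hand[A=22 B=55 C=37 D=21] avail[A=22 B=55 C=36 D=21] open={R11}
Final available[A] = 22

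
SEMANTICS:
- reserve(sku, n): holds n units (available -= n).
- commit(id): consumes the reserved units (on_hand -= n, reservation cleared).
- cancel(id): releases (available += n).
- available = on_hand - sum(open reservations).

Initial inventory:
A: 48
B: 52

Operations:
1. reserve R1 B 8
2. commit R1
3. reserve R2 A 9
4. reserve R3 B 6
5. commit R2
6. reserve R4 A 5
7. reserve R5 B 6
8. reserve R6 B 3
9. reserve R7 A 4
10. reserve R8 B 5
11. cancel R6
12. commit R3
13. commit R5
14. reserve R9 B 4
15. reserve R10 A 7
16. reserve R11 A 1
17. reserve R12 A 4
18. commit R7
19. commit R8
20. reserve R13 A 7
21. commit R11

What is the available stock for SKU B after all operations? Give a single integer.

Step 1: reserve R1 B 8 -> on_hand[A=48 B=52] avail[A=48 B=44] open={R1}
Step 2: commit R1 -> on_hand[A=48 B=44] avail[A=48 B=44] open={}
Step 3: reserve R2 A 9 -> on_hand[A=48 B=44] avail[A=39 B=44] open={R2}
Step 4: reserve R3 B 6 -> on_hand[A=48 B=44] avail[A=39 B=38] open={R2,R3}
Step 5: commit R2 -> on_hand[A=39 B=44] avail[A=39 B=38] open={R3}
Step 6: reserve R4 A 5 -> on_hand[A=39 B=44] avail[A=34 B=38] open={R3,R4}
Step 7: reserve R5 B 6 -> on_hand[A=39 B=44] avail[A=34 B=32] open={R3,R4,R5}
Step 8: reserve R6 B 3 -> on_hand[A=39 B=44] avail[A=34 B=29] open={R3,R4,R5,R6}
Step 9: reserve R7 A 4 -> on_hand[A=39 B=44] avail[A=30 B=29] open={R3,R4,R5,R6,R7}
Step 10: reserve R8 B 5 -> on_hand[A=39 B=44] avail[A=30 B=24] open={R3,R4,R5,R6,R7,R8}
Step 11: cancel R6 -> on_hand[A=39 B=44] avail[A=30 B=27] open={R3,R4,R5,R7,R8}
Step 12: commit R3 -> on_hand[A=39 B=38] avail[A=30 B=27] open={R4,R5,R7,R8}
Step 13: commit R5 -> on_hand[A=39 B=32] avail[A=30 B=27] open={R4,R7,R8}
Step 14: reserve R9 B 4 -> on_hand[A=39 B=32] avail[A=30 B=23] open={R4,R7,R8,R9}
Step 15: reserve R10 A 7 -> on_hand[A=39 B=32] avail[A=23 B=23] open={R10,R4,R7,R8,R9}
Step 16: reserve R11 A 1 -> on_hand[A=39 B=32] avail[A=22 B=23] open={R10,R11,R4,R7,R8,R9}
Step 17: reserve R12 A 4 -> on_hand[A=39 B=32] avail[A=18 B=23] open={R10,R11,R12,R4,R7,R8,R9}
Step 18: commit R7 -> on_hand[A=35 B=32] avail[A=18 B=23] open={R10,R11,R12,R4,R8,R9}
Step 19: commit R8 -> on_hand[A=35 B=27] avail[A=18 B=23] open={R10,R11,R12,R4,R9}
Step 20: reserve R13 A 7 -> on_hand[A=35 B=27] avail[A=11 B=23] open={R10,R11,R12,R13,R4,R9}
Step 21: commit R11 -> on_hand[A=34 B=27] avail[A=11 B=23] open={R10,R12,R13,R4,R9}
Final available[B] = 23

Answer: 23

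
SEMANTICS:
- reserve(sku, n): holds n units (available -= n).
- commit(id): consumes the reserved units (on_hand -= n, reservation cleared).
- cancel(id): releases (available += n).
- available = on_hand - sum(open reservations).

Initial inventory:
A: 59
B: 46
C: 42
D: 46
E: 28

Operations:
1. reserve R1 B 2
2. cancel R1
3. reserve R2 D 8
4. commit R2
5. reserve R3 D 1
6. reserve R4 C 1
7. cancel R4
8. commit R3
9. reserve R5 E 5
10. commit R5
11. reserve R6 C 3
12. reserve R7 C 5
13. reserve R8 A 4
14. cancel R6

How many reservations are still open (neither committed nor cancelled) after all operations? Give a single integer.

Step 1: reserve R1 B 2 -> on_hand[A=59 B=46 C=42 D=46 E=28] avail[A=59 B=44 C=42 D=46 E=28] open={R1}
Step 2: cancel R1 -> on_hand[A=59 B=46 C=42 D=46 E=28] avail[A=59 B=46 C=42 D=46 E=28] open={}
Step 3: reserve R2 D 8 -> on_hand[A=59 B=46 C=42 D=46 E=28] avail[A=59 B=46 C=42 D=38 E=28] open={R2}
Step 4: commit R2 -> on_hand[A=59 B=46 C=42 D=38 E=28] avail[A=59 B=46 C=42 D=38 E=28] open={}
Step 5: reserve R3 D 1 -> on_hand[A=59 B=46 C=42 D=38 E=28] avail[A=59 B=46 C=42 D=37 E=28] open={R3}
Step 6: reserve R4 C 1 -> on_hand[A=59 B=46 C=42 D=38 E=28] avail[A=59 B=46 C=41 D=37 E=28] open={R3,R4}
Step 7: cancel R4 -> on_hand[A=59 B=46 C=42 D=38 E=28] avail[A=59 B=46 C=42 D=37 E=28] open={R3}
Step 8: commit R3 -> on_hand[A=59 B=46 C=42 D=37 E=28] avail[A=59 B=46 C=42 D=37 E=28] open={}
Step 9: reserve R5 E 5 -> on_hand[A=59 B=46 C=42 D=37 E=28] avail[A=59 B=46 C=42 D=37 E=23] open={R5}
Step 10: commit R5 -> on_hand[A=59 B=46 C=42 D=37 E=23] avail[A=59 B=46 C=42 D=37 E=23] open={}
Step 11: reserve R6 C 3 -> on_hand[A=59 B=46 C=42 D=37 E=23] avail[A=59 B=46 C=39 D=37 E=23] open={R6}
Step 12: reserve R7 C 5 -> on_hand[A=59 B=46 C=42 D=37 E=23] avail[A=59 B=46 C=34 D=37 E=23] open={R6,R7}
Step 13: reserve R8 A 4 -> on_hand[A=59 B=46 C=42 D=37 E=23] avail[A=55 B=46 C=34 D=37 E=23] open={R6,R7,R8}
Step 14: cancel R6 -> on_hand[A=59 B=46 C=42 D=37 E=23] avail[A=55 B=46 C=37 D=37 E=23] open={R7,R8}
Open reservations: ['R7', 'R8'] -> 2

Answer: 2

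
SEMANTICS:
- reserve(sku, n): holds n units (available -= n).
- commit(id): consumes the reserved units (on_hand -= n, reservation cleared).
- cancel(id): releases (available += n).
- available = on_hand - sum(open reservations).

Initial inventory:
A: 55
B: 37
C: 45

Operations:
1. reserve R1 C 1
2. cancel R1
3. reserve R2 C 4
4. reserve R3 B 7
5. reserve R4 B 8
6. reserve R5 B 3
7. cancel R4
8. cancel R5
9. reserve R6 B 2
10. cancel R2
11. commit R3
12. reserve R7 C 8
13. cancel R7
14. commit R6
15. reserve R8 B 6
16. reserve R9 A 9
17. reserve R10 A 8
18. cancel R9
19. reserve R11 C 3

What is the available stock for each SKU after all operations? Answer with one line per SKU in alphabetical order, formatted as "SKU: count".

Step 1: reserve R1 C 1 -> on_hand[A=55 B=37 C=45] avail[A=55 B=37 C=44] open={R1}
Step 2: cancel R1 -> on_hand[A=55 B=37 C=45] avail[A=55 B=37 C=45] open={}
Step 3: reserve R2 C 4 -> on_hand[A=55 B=37 C=45] avail[A=55 B=37 C=41] open={R2}
Step 4: reserve R3 B 7 -> on_hand[A=55 B=37 C=45] avail[A=55 B=30 C=41] open={R2,R3}
Step 5: reserve R4 B 8 -> on_hand[A=55 B=37 C=45] avail[A=55 B=22 C=41] open={R2,R3,R4}
Step 6: reserve R5 B 3 -> on_hand[A=55 B=37 C=45] avail[A=55 B=19 C=41] open={R2,R3,R4,R5}
Step 7: cancel R4 -> on_hand[A=55 B=37 C=45] avail[A=55 B=27 C=41] open={R2,R3,R5}
Step 8: cancel R5 -> on_hand[A=55 B=37 C=45] avail[A=55 B=30 C=41] open={R2,R3}
Step 9: reserve R6 B 2 -> on_hand[A=55 B=37 C=45] avail[A=55 B=28 C=41] open={R2,R3,R6}
Step 10: cancel R2 -> on_hand[A=55 B=37 C=45] avail[A=55 B=28 C=45] open={R3,R6}
Step 11: commit R3 -> on_hand[A=55 B=30 C=45] avail[A=55 B=28 C=45] open={R6}
Step 12: reserve R7 C 8 -> on_hand[A=55 B=30 C=45] avail[A=55 B=28 C=37] open={R6,R7}
Step 13: cancel R7 -> on_hand[A=55 B=30 C=45] avail[A=55 B=28 C=45] open={R6}
Step 14: commit R6 -> on_hand[A=55 B=28 C=45] avail[A=55 B=28 C=45] open={}
Step 15: reserve R8 B 6 -> on_hand[A=55 B=28 C=45] avail[A=55 B=22 C=45] open={R8}
Step 16: reserve R9 A 9 -> on_hand[A=55 B=28 C=45] avail[A=46 B=22 C=45] open={R8,R9}
Step 17: reserve R10 A 8 -> on_hand[A=55 B=28 C=45] avail[A=38 B=22 C=45] open={R10,R8,R9}
Step 18: cancel R9 -> on_hand[A=55 B=28 C=45] avail[A=47 B=22 C=45] open={R10,R8}
Step 19: reserve R11 C 3 -> on_hand[A=55 B=28 C=45] avail[A=47 B=22 C=42] open={R10,R11,R8}

Answer: A: 47
B: 22
C: 42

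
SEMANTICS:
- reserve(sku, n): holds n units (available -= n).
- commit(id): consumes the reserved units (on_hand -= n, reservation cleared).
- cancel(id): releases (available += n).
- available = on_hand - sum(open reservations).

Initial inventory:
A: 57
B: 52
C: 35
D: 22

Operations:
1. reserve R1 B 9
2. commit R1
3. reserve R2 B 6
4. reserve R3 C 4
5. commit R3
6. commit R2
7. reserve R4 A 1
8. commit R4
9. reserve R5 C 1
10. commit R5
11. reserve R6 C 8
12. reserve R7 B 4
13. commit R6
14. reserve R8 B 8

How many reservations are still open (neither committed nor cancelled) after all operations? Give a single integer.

Answer: 2

Derivation:
Step 1: reserve R1 B 9 -> on_hand[A=57 B=52 C=35 D=22] avail[A=57 B=43 C=35 D=22] open={R1}
Step 2: commit R1 -> on_hand[A=57 B=43 C=35 D=22] avail[A=57 B=43 C=35 D=22] open={}
Step 3: reserve R2 B 6 -> on_hand[A=57 B=43 C=35 D=22] avail[A=57 B=37 C=35 D=22] open={R2}
Step 4: reserve R3 C 4 -> on_hand[A=57 B=43 C=35 D=22] avail[A=57 B=37 C=31 D=22] open={R2,R3}
Step 5: commit R3 -> on_hand[A=57 B=43 C=31 D=22] avail[A=57 B=37 C=31 D=22] open={R2}
Step 6: commit R2 -> on_hand[A=57 B=37 C=31 D=22] avail[A=57 B=37 C=31 D=22] open={}
Step 7: reserve R4 A 1 -> on_hand[A=57 B=37 C=31 D=22] avail[A=56 B=37 C=31 D=22] open={R4}
Step 8: commit R4 -> on_hand[A=56 B=37 C=31 D=22] avail[A=56 B=37 C=31 D=22] open={}
Step 9: reserve R5 C 1 -> on_hand[A=56 B=37 C=31 D=22] avail[A=56 B=37 C=30 D=22] open={R5}
Step 10: commit R5 -> on_hand[A=56 B=37 C=30 D=22] avail[A=56 B=37 C=30 D=22] open={}
Step 11: reserve R6 C 8 -> on_hand[A=56 B=37 C=30 D=22] avail[A=56 B=37 C=22 D=22] open={R6}
Step 12: reserve R7 B 4 -> on_hand[A=56 B=37 C=30 D=22] avail[A=56 B=33 C=22 D=22] open={R6,R7}
Step 13: commit R6 -> on_hand[A=56 B=37 C=22 D=22] avail[A=56 B=33 C=22 D=22] open={R7}
Step 14: reserve R8 B 8 -> on_hand[A=56 B=37 C=22 D=22] avail[A=56 B=25 C=22 D=22] open={R7,R8}
Open reservations: ['R7', 'R8'] -> 2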